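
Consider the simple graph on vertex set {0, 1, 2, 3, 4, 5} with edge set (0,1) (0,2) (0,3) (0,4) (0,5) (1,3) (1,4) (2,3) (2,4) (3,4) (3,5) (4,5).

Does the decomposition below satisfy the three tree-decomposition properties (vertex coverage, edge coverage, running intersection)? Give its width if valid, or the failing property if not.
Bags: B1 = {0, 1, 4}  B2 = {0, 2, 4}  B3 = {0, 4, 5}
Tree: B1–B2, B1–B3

A tree decomposition must satisfy three properties: every vertex lies in some bag; for every edge, both endpoints lie together in some bag; and for every vertex, the bags containing it form a connected subtree. Here vertex 3 appears in no bag, so the decomposition is invalid.

No — vertex 3 appears in no bag.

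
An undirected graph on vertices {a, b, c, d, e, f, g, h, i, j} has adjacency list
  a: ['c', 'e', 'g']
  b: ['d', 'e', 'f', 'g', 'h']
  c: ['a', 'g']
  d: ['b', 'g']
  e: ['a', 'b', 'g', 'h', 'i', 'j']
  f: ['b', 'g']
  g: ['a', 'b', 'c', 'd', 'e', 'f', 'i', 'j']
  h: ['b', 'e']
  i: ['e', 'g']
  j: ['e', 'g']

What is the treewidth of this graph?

A width-2 tree decomposition is:
Bags: B1 = {b, e, g}  B2 = {e, g, j}  B3 = {b, f, g}  B4 = {a, e, g}  B5 = {e, g, i}  B6 = {b, d, g}  B7 = {b, e, h}  B8 = {a, c, g}
Tree: B1–B2, B1–B3, B1–B4, B2–B5, B3–B6, B1–B7, B4–B8
Every bag has size at most 3, so the width is 3 − 1 = 2 and tw(G) ≤ 2. For the lower bound, the 3 vertices {b, d, g} are pairwise adjacent, and any tree decomposition puts a clique entirely inside one bag — forcing width ≥ 2. Combining the bounds, tw(G) = 2.

2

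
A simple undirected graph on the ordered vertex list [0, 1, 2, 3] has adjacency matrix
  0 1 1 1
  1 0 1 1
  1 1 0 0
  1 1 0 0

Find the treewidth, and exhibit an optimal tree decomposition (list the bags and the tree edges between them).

Every bag has size at most 3, so the width is 3 − 1 = 2 and tw(G) ≤ 2. On the other hand G contains the 3-clique {0, 1, 2}. A clique must lie in a single bag of any decomposition, so no decomposition can have width below 2. Therefore the treewidth is 2.

Treewidth 2.
One optimal decomposition is:
Bags: B1 = {0, 1, 2}  B2 = {0, 1, 3}
Tree: B1–B2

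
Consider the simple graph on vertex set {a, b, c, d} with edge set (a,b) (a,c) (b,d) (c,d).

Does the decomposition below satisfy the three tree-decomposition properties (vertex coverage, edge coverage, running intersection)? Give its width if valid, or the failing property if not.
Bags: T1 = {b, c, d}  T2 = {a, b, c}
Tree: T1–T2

Yes; width 2.

Vertex coverage: the bags together contain {a, b, c, d}, the full vertex set. Edge coverage: each edge of G has both endpoints in at least one bag. Running intersection: for every vertex, the bags containing it form a connected subtree. All three properties hold, so this is a valid tree decomposition of width max|bag| − 1 = 2, and hence tw(G) ≤ 2.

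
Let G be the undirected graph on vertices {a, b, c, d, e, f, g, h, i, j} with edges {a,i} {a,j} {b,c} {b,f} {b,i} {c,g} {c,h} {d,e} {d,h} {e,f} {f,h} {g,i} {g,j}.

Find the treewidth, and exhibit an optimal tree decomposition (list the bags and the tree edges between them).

The largest bag has 3 vertices, giving width 2; this decomposition certifies tw(G) ≤ 2. The edges a–j–g–i–a form a cycle, so G is not a tree and its treewidth is at least 2. Therefore the treewidth is 2.

Treewidth 2.
One such decomposition:
Bags: B1 = {a, i, j}  B2 = {g, i, j}  B3 = {b, g, i}  B4 = {b, c, g}  B5 = {b, c, f}  B6 = {c, f, h}  B7 = {e, f, h}  B8 = {d, e, h}
Tree: B1–B2, B2–B3, B3–B4, B4–B5, B5–B6, B6–B7, B7–B8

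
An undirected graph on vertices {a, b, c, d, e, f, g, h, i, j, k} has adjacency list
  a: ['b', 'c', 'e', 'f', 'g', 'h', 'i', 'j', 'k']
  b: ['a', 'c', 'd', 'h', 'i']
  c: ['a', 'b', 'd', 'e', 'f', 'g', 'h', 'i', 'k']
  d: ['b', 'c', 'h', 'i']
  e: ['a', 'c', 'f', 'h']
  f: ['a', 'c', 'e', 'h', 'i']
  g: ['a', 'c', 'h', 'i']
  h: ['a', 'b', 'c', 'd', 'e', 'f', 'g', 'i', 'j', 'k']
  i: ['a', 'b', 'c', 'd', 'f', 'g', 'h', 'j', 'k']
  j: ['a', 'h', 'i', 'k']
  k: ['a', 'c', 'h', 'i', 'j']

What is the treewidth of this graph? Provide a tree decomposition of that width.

The largest bag has 5 vertices, giving width 4; this decomposition certifies tw(G) ≤ 4. On the other hand G contains the 5-clique {a, c, e, f, h}. A clique must lie in a single bag of any decomposition, so no decomposition can have width below 4. Hence tw(G) = 4 exactly.

Treewidth 4.
One optimal decomposition is:
Bags: B1 = {a, c, g, h, i}  B2 = {a, c, f, h, i}  B3 = {a, b, c, h, i}  B4 = {a, c, e, f, h}  B5 = {b, c, d, h, i}  B6 = {a, c, h, i, k}  B7 = {a, h, i, j, k}
Tree: B1–B2, B2–B3, B2–B4, B3–B5, B1–B6, B6–B7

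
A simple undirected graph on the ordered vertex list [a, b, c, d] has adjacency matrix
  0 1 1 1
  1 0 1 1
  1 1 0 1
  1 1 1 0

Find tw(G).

3

A width-3 tree decomposition is:
Bags: B1 = {a, b, c, d}
Tree: (single bag)
With just one bag of size 4, the width is 4 − 1 = 3, so tw(G) ≤ 3. Conversely, {a, b, c, d} is a clique of size 4, and the vertices of any clique must share a bag in every tree decomposition; so some bag has ≥ 4 vertices and tw(G) ≥ 3. Hence tw(G) = 3 exactly.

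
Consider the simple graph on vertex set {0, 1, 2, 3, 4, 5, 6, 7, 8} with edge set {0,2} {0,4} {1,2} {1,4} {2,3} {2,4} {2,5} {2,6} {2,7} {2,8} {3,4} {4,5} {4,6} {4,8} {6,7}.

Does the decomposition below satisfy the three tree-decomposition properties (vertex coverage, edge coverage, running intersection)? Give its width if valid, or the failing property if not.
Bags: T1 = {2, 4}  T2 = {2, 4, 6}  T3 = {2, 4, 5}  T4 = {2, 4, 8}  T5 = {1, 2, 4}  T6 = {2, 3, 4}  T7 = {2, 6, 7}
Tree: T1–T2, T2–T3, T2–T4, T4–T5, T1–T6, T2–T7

No — vertex 0 appears in no bag.

A tree decomposition must satisfy three properties: every vertex lies in some bag; for every edge, both endpoints lie together in some bag; and for every vertex, the bags containing it form a connected subtree. Here vertex 0 appears in no bag, so the decomposition is invalid.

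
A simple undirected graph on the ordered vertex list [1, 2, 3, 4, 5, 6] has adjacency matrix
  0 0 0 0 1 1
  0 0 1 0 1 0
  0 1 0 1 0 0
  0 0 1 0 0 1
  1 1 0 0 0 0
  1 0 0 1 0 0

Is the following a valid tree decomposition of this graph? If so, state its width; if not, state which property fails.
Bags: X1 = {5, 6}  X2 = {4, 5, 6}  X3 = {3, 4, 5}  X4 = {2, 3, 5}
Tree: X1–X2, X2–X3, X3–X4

A tree decomposition must satisfy three properties: every vertex lies in some bag; for every edge, both endpoints lie together in some bag; and for every vertex, the bags containing it form a connected subtree. Here vertex 1 appears in no bag, so the decomposition is invalid.

No — vertex 1 appears in no bag.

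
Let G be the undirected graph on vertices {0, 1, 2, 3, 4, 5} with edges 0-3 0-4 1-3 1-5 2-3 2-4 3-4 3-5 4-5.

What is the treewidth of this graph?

A width-2 tree decomposition is:
Bags: B1 = {3, 4, 5}  B2 = {2, 3, 4}  B3 = {0, 3, 4}  B4 = {1, 3, 5}
Tree: B1–B2, B1–B3, B1–B4
The largest bag has 3 vertices, giving width 2; this decomposition certifies tw(G) ≤ 2. On the other hand G contains the 3-clique {1, 3, 5}. A clique must lie in a single bag of any decomposition, so no decomposition can have width below 2. Therefore the treewidth is 2.

2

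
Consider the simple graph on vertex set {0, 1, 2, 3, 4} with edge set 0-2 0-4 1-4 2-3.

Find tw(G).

1

A width-1 tree decomposition is:
Bags: B1 = {1, 4}  B2 = {0, 4}  B3 = {0, 2}  B4 = {2, 3}
Tree: B1–B2, B2–B3, B3–B4
Every bag has size at most 2, so the width is 2 − 1 = 1 and tw(G) ≤ 1. G has an edge, so its treewidth is at least 1. Hence tw(G) = 1 exactly.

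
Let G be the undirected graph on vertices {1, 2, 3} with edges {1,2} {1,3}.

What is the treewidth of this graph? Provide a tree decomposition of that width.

The largest bag has 2 vertices, giving width 1; this decomposition certifies tw(G) ≤ 1. Since G has at least one edge (e.g. 1–3), it is not an edgeless graph, so tw(G) ≥ 1. Hence tw(G) = 1 exactly.

Treewidth 1.
Bags: B1 = {1, 3}  B2 = {1, 2}
Tree: B1–B2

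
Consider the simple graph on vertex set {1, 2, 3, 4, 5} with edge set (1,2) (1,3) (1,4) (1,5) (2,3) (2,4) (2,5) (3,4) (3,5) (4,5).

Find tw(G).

A width-4 tree decomposition is:
Bags: B1 = {1, 2, 3, 4, 5}
Tree: (single bag)
With just one bag of size 5, the width is 5 − 1 = 4, so tw(G) ≤ 4. On the other hand G contains the 5-clique {1, 2, 3, 4, 5}. A clique must lie in a single bag of any decomposition, so no decomposition can have width below 4. The upper and lower bounds meet at 4, so that is the treewidth.

4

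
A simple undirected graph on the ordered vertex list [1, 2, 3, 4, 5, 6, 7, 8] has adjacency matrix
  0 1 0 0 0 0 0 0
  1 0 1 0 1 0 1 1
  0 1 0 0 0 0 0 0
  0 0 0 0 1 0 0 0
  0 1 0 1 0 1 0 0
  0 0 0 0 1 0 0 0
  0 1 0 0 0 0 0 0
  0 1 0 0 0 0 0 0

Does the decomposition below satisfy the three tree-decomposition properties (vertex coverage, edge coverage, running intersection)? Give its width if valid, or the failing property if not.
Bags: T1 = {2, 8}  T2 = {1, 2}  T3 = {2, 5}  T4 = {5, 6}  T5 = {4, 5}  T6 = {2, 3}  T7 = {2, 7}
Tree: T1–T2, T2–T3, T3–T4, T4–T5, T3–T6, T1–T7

Yes; width 1.

Vertex coverage: the bags together contain {1, 2, 3, 4, 5, 6, 7, 8}, the full vertex set. Edge coverage: each edge of G has both endpoints in at least one bag. Running intersection: for every vertex, the bags containing it form a connected subtree. All three properties hold, so this is a valid tree decomposition of width max|bag| − 1 = 1, and hence tw(G) ≤ 1.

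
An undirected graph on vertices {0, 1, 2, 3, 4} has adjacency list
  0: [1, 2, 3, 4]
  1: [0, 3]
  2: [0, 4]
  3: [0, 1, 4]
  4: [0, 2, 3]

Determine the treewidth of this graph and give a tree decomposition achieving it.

Each bag holds 3 vertices, so the decomposition has width 2, which upper-bounds the treewidth. For the lower bound, the 3 vertices {0, 2, 4} are pairwise adjacent, and any tree decomposition puts a clique entirely inside one bag — forcing width ≥ 2. Therefore the treewidth is 2.

Treewidth 2.
Bags: B1 = {0, 3, 4}  B2 = {0, 1, 3}  B3 = {0, 2, 4}
Tree: B1–B2, B1–B3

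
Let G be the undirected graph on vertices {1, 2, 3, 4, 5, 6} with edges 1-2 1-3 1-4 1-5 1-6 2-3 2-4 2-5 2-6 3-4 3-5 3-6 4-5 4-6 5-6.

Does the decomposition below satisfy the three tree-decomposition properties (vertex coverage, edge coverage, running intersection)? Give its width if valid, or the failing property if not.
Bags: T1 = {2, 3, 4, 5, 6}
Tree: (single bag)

A tree decomposition must satisfy three properties: every vertex lies in some bag; for every edge, both endpoints lie together in some bag; and for every vertex, the bags containing it form a connected subtree. Here vertex 1 appears in no bag, so the decomposition is invalid.

No — vertex 1 appears in no bag.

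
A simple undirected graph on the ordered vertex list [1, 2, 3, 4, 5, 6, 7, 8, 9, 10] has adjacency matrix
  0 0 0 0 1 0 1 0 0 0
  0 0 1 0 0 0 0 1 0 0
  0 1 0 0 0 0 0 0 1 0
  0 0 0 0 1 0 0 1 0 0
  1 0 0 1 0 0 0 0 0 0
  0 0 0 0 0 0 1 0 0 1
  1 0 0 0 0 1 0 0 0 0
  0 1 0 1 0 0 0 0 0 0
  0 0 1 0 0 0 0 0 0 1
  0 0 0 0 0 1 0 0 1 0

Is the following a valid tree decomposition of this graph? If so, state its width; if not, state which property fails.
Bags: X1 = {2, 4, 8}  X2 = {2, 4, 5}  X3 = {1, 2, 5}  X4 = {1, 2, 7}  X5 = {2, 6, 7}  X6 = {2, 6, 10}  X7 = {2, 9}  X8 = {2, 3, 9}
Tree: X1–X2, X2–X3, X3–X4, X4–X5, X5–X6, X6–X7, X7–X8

No — edge (10,9) lies in no bag.

A tree decomposition must satisfy three properties: every vertex lies in some bag; for every edge, both endpoints lie together in some bag; and for every vertex, the bags containing it form a connected subtree. Here edge (10,9) lies in no bag, so the decomposition is invalid.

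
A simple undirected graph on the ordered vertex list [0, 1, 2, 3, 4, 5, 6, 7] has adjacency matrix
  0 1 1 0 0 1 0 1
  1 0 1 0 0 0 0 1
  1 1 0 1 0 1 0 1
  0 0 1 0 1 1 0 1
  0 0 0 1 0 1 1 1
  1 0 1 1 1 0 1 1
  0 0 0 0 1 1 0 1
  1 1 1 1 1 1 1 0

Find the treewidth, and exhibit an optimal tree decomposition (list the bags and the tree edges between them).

Treewidth 3.
One optimal decomposition is:
Bags: B1 = {2, 3, 5, 7}  B2 = {0, 2, 5, 7}  B3 = {0, 1, 2, 7}  B4 = {3, 4, 5, 7}  B5 = {4, 5, 6, 7}
Tree: B1–B2, B2–B3, B1–B4, B4–B5

Every bag has size at most 4, so the width is 4 − 1 = 3 and tw(G) ≤ 3. Conversely, {0, 1, 2, 7} is a clique of size 4, and the vertices of any clique must share a bag in every tree decomposition; so some bag has ≥ 4 vertices and tw(G) ≥ 3. Combining the bounds, tw(G) = 3.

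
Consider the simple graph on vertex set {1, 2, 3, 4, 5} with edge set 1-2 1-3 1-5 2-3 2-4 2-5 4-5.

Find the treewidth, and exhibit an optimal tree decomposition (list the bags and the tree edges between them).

Treewidth 2.
Bags: B1 = {2, 4, 5}  B2 = {1, 2, 5}  B3 = {1, 2, 3}
Tree: B1–B2, B2–B3

Every bag has size at most 3, so the width is 3 − 1 = 2 and tw(G) ≤ 2. For the lower bound, the 3 vertices {1, 2, 3} are pairwise adjacent, and any tree decomposition puts a clique entirely inside one bag — forcing width ≥ 2. Hence tw(G) = 2 exactly.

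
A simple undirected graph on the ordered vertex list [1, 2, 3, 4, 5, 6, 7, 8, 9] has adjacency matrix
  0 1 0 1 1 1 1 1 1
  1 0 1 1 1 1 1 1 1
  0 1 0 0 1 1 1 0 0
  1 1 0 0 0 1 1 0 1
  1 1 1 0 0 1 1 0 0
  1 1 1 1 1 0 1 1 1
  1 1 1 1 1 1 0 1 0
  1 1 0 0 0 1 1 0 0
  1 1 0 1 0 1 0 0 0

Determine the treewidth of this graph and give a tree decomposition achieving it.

Treewidth 4.
One optimal decomposition is:
Bags: B1 = {1, 2, 4, 6, 7}  B2 = {1, 2, 4, 6, 9}  B3 = {1, 2, 6, 7, 8}  B4 = {1, 2, 5, 6, 7}  B5 = {2, 3, 5, 6, 7}
Tree: B1–B2, B1–B3, B3–B4, B4–B5

Each bag holds 5 vertices, so the decomposition has width 4, which upper-bounds the treewidth. Conversely, {1, 2, 4, 6, 9} is a clique of size 5, and the vertices of any clique must share a bag in every tree decomposition; so some bag has ≥ 5 vertices and tw(G) ≥ 4. Combining the bounds, tw(G) = 4.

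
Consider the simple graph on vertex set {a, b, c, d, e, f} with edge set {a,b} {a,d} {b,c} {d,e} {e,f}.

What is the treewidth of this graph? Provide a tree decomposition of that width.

Treewidth 1.
Bags: B1 = {e, f}  B2 = {d, e}  B3 = {a, d}  B4 = {a, b}  B5 = {b, c}
Tree: B1–B2, B2–B3, B3–B4, B4–B5

Each bag holds 2 vertices, so the decomposition has width 1, which upper-bounds the treewidth. Any graph with an edge has treewidth ≥ 1, and G has the edge f–e. Therefore the treewidth is 1.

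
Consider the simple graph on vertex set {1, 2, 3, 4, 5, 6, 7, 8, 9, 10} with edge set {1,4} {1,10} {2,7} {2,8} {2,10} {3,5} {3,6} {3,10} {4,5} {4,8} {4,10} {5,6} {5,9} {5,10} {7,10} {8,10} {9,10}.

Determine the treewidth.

A width-2 tree decomposition is:
Bags: B1 = {4, 8, 10}  B2 = {4, 5, 10}  B3 = {1, 4, 10}  B4 = {3, 5, 10}  B5 = {2, 8, 10}  B6 = {3, 5, 6}  B7 = {5, 9, 10}  B8 = {2, 7, 10}
Tree: B1–B2, B1–B3, B2–B4, B1–B5, B4–B6, B4–B7, B5–B8
The largest bag has 3 vertices, giving width 2; this decomposition certifies tw(G) ≤ 2. For the lower bound, the 3 vertices {2, 8, 10} are pairwise adjacent, and any tree decomposition puts a clique entirely inside one bag — forcing width ≥ 2. Therefore the treewidth is 2.

2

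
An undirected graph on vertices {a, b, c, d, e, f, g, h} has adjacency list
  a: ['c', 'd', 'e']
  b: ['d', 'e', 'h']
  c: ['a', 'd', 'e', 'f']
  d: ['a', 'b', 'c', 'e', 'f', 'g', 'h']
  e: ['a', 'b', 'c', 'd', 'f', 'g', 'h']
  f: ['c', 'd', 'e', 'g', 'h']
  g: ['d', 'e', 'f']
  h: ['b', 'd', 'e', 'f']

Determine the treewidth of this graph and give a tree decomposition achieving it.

The largest bag has 4 vertices, giving width 3; this decomposition certifies tw(G) ≤ 3. For the lower bound, the 4 vertices {a, c, d, e} are pairwise adjacent, and any tree decomposition puts a clique entirely inside one bag — forcing width ≥ 3. Combining the bounds, tw(G) = 3.

Treewidth 3.
One such decomposition:
Bags: B1 = {d, e, f, g}  B2 = {d, e, f, h}  B3 = {c, d, e, f}  B4 = {a, c, d, e}  B5 = {b, d, e, h}
Tree: B1–B2, B2–B3, B3–B4, B2–B5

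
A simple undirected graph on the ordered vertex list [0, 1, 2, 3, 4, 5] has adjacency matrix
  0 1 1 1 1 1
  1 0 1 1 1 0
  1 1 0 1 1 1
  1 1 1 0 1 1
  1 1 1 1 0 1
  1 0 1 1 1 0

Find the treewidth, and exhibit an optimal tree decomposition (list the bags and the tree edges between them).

Each bag holds 5 vertices, so the decomposition has width 4, which upper-bounds the treewidth. On the other hand G contains the 5-clique {0, 1, 2, 3, 4}. A clique must lie in a single bag of any decomposition, so no decomposition can have width below 4. Therefore the treewidth is 4.

Treewidth 4.
One such decomposition:
Bags: B1 = {0, 2, 3, 4, 5}  B2 = {0, 1, 2, 3, 4}
Tree: B1–B2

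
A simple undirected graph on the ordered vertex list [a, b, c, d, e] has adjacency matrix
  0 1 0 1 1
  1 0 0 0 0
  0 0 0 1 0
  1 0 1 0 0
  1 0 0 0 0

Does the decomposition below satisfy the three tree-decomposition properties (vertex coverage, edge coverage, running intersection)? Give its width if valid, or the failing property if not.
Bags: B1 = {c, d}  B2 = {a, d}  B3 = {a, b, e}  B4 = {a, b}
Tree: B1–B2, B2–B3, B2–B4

A tree decomposition must satisfy three properties: every vertex lies in some bag; for every edge, both endpoints lie together in some bag; and for every vertex, the bags containing it form a connected subtree. Here bags containing vertex b are not connected in the tree, so the decomposition is invalid.

No — bags containing vertex b are not connected in the tree.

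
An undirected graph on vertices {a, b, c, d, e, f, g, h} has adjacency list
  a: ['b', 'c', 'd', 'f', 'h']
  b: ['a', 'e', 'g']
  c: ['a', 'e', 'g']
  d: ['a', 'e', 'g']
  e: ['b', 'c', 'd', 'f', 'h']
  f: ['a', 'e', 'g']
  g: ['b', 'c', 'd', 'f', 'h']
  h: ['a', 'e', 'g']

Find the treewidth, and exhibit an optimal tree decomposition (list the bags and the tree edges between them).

Every bag has size at most 4, so the width is 4 − 1 = 3 and tw(G) ≤ 3. For the lower bound: the 4 vertex sets {e,h}, {c,g}, {a}, {b} are disjoint, each induces a connected subgraph, and every pair is joined by at least one edge of G. Contracting each set to a single vertex therefore yields K_{4} as a minor, and since treewidth is minor-monotone, tw(G) ≥ tw(K_{4}) = 3. The upper and lower bounds meet at 3, so that is the treewidth.

Treewidth 3.
One optimal decomposition is:
Bags: B1 = {a, e, g, h}  B2 = {a, c, e, g}  B3 = {a, b, e, g}  B4 = {a, d, e, g}  B5 = {a, e, f, g}
Tree: B1–B2, B2–B3, B3–B4, B4–B5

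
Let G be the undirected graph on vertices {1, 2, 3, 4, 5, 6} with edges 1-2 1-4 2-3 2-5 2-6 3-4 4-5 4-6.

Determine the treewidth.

A width-2 tree decomposition is:
Bags: B1 = {2, 3, 4}  B2 = {2, 4, 6}  B3 = {1, 2, 4}  B4 = {2, 4, 5}
Tree: B1–B2, B2–B3, B3–B4
Each bag holds 3 vertices, so the decomposition has width 2, which upper-bounds the treewidth. Since 3–4–6–2–3 is a cycle in G, G is not acyclic. Forests are exactly the graphs of treewidth ≤ 1, so tw(G) ≥ 2. Therefore the treewidth is 2.

2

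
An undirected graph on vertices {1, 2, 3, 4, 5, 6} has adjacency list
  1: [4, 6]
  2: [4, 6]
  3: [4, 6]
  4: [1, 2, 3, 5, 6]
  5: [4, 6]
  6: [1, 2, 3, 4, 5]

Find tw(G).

2

A width-2 tree decomposition is:
Bags: B1 = {4, 5, 6}  B2 = {2, 4, 6}  B3 = {1, 4, 6}  B4 = {3, 4, 6}
Tree: B1–B2, B1–B3, B1–B4
Each bag holds 3 vertices, so the decomposition has width 2, which upper-bounds the treewidth. Conversely, {1, 4, 6} is a clique of size 3, and the vertices of any clique must share a bag in every tree decomposition; so some bag has ≥ 3 vertices and tw(G) ≥ 2. The upper and lower bounds meet at 2, so that is the treewidth.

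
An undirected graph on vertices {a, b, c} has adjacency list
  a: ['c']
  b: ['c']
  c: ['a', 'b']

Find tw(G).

1

A width-1 tree decomposition is:
Bags: B1 = {a, c}  B2 = {b, c}
Tree: B1–B2
Every bag has size at most 2, so the width is 2 − 1 = 1 and tw(G) ≤ 1. G has an edge, so its treewidth is at least 1. Hence tw(G) = 1 exactly.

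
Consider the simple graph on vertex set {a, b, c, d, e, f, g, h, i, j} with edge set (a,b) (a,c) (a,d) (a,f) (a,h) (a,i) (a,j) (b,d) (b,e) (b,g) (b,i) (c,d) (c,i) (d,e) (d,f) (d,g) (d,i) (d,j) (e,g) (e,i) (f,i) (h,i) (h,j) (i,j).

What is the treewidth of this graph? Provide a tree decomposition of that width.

The largest bag has 4 vertices, giving width 3; this decomposition certifies tw(G) ≤ 3. Conversely, {b, d, e, g} is a clique of size 4, and the vertices of any clique must share a bag in every tree decomposition; so some bag has ≥ 4 vertices and tw(G) ≥ 3. The upper and lower bounds meet at 3, so that is the treewidth.

Treewidth 3.
One optimal decomposition is:
Bags: B1 = {a, b, d, i}  B2 = {a, d, f, i}  B3 = {a, d, i, j}  B4 = {b, d, e, i}  B5 = {a, c, d, i}  B6 = {a, h, i, j}  B7 = {b, d, e, g}
Tree: B1–B2, B2–B3, B1–B4, B2–B5, B3–B6, B4–B7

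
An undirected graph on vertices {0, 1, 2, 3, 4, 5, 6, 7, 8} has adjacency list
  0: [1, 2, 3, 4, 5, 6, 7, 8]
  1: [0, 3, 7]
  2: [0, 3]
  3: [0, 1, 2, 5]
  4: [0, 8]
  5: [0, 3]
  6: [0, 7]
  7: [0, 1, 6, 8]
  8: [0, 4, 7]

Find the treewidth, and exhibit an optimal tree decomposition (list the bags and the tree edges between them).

Treewidth 2.
Bags: B1 = {0, 1, 7}  B2 = {0, 7, 8}  B3 = {0, 4, 8}  B4 = {0, 1, 3}  B5 = {0, 2, 3}  B6 = {0, 3, 5}  B7 = {0, 6, 7}
Tree: B1–B2, B2–B3, B1–B4, B4–B5, B4–B6, B1–B7

Every bag has size at most 3, so the width is 3 − 1 = 2 and tw(G) ≤ 2. Conversely, {0, 1, 3} is a clique of size 3, and the vertices of any clique must share a bag in every tree decomposition; so some bag has ≥ 3 vertices and tw(G) ≥ 2. Hence tw(G) = 2 exactly.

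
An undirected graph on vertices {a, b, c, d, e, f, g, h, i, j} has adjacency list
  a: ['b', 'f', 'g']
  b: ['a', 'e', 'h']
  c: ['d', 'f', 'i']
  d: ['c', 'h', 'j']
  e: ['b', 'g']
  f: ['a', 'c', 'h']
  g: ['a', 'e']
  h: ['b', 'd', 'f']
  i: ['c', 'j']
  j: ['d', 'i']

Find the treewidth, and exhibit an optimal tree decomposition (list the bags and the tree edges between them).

Treewidth 2.
Bags: B1 = {c, i, j}  B2 = {c, d, j}  B3 = {c, d, f}  B4 = {d, f, h}  B5 = {a, f, h}  B6 = {a, b, h}  B7 = {a, b, g}  B8 = {b, e, g}
Tree: B1–B2, B2–B3, B3–B4, B4–B5, B5–B6, B6–B7, B7–B8

Each bag holds 3 vertices, so the decomposition has width 2, which upper-bounds the treewidth. Since i–j–d–c–i is a cycle in G, G is not acyclic. Forests are exactly the graphs of treewidth ≤ 1, so tw(G) ≥ 2. Therefore the treewidth is 2.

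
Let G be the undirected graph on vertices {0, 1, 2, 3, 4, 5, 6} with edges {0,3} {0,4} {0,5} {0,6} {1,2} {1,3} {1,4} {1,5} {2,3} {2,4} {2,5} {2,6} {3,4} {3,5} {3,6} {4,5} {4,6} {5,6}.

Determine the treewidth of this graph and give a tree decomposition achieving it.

Every bag has size at most 5, so the width is 5 − 1 = 4 and tw(G) ≤ 4. Conversely, {0, 3, 4, 5, 6} is a clique of size 5, and the vertices of any clique must share a bag in every tree decomposition; so some bag has ≥ 5 vertices and tw(G) ≥ 4. Hence tw(G) = 4 exactly.

Treewidth 4.
One such decomposition:
Bags: B1 = {2, 3, 4, 5, 6}  B2 = {0, 3, 4, 5, 6}  B3 = {1, 2, 3, 4, 5}
Tree: B1–B2, B1–B3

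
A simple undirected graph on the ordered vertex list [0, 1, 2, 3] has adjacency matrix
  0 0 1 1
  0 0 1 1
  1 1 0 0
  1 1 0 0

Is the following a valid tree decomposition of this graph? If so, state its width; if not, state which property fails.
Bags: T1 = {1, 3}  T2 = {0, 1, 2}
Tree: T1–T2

No — edge (0,3) lies in no bag.

A tree decomposition must satisfy three properties: every vertex lies in some bag; for every edge, both endpoints lie together in some bag; and for every vertex, the bags containing it form a connected subtree. Here edge (0,3) lies in no bag, so the decomposition is invalid.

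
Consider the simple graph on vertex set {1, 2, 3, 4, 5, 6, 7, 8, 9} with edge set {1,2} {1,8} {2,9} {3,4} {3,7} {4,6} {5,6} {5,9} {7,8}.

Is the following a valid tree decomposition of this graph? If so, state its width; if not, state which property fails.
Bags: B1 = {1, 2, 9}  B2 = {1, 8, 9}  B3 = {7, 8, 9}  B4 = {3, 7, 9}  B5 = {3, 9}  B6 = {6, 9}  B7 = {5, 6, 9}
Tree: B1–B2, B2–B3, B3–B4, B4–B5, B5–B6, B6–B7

A tree decomposition must satisfy three properties: every vertex lies in some bag; for every edge, both endpoints lie together in some bag; and for every vertex, the bags containing it form a connected subtree. Here vertex 4 appears in no bag, so the decomposition is invalid.

No — vertex 4 appears in no bag.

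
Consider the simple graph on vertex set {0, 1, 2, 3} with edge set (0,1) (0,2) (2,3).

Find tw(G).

A width-1 tree decomposition is:
Bags: B1 = {0, 2}  B2 = {0, 1}  B3 = {2, 3}
Tree: B1–B2, B1–B3
Every bag has size at most 2, so the width is 2 − 1 = 1 and tw(G) ≤ 1. Any graph with an edge has treewidth ≥ 1, and G has the edge 2–0. The upper and lower bounds meet at 1, so that is the treewidth.

1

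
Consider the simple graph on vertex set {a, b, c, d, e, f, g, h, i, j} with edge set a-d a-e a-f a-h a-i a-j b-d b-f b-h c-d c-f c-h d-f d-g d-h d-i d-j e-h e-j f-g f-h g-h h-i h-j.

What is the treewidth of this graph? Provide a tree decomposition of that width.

Each bag holds 4 vertices, so the decomposition has width 3, which upper-bounds the treewidth. Conversely, {a, d, h, j} is a clique of size 4, and the vertices of any clique must share a bag in every tree decomposition; so some bag has ≥ 4 vertices and tw(G) ≥ 3. The upper and lower bounds meet at 3, so that is the treewidth.

Treewidth 3.
Bags: B1 = {a, d, h, j}  B2 = {a, d, f, h}  B3 = {c, d, f, h}  B4 = {d, f, g, h}  B5 = {a, e, h, j}  B6 = {a, d, h, i}  B7 = {b, d, f, h}
Tree: B1–B2, B2–B3, B3–B4, B1–B5, B2–B6, B4–B7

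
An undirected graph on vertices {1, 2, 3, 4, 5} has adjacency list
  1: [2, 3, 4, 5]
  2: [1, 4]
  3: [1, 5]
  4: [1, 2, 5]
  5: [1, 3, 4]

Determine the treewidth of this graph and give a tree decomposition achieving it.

Treewidth 2.
Bags: B1 = {1, 4, 5}  B2 = {1, 2, 4}  B3 = {1, 3, 5}
Tree: B1–B2, B1–B3

The largest bag has 3 vertices, giving width 2; this decomposition certifies tw(G) ≤ 2. On the other hand G contains the 3-clique {1, 3, 5}. A clique must lie in a single bag of any decomposition, so no decomposition can have width below 2. Therefore the treewidth is 2.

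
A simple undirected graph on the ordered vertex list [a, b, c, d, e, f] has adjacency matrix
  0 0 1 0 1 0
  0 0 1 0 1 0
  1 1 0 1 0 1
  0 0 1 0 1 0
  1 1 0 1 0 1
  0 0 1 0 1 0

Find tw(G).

A width-2 tree decomposition is:
Bags: B1 = {c, d, e}  B2 = {c, e, f}  B3 = {b, c, e}  B4 = {a, c, e}
Tree: B1–B2, B2–B3, B3–B4
Every bag has size at most 3, so the width is 3 − 1 = 2 and tw(G) ≤ 2. Since d–c–f–e–d is a cycle in G, G is not acyclic. Forests are exactly the graphs of treewidth ≤ 1, so tw(G) ≥ 2. Combining the bounds, tw(G) = 2.

2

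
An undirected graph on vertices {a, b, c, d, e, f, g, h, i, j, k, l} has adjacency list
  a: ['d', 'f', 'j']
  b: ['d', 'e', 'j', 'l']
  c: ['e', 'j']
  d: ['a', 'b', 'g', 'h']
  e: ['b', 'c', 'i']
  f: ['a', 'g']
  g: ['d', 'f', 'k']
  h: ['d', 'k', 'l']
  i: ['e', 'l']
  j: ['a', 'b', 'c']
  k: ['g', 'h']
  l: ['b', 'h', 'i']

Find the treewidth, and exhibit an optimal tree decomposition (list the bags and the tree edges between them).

Treewidth 3.
One such decomposition:
Bags: B1 = {c, e, i, l}  B2 = {b, c, e, l}  B3 = {b, c, j, l}  B4 = {b, h, j, l}  B5 = {b, d, h, j}  B6 = {a, d, h, j}  B7 = {a, d, h, k}  B8 = {a, d, g, k}  B9 = {a, f, g, k}
Tree: B1–B2, B2–B3, B3–B4, B4–B5, B5–B6, B6–B7, B7–B8, B8–B9

Each bag holds 4 vertices, so the decomposition has width 3, which upper-bounds the treewidth. For the lower bound: the 4 vertex sets {c,e,i}, {l}, {b}, {a,d,h,j} are disjoint, each induces a connected subgraph, and every pair is joined by at least one edge of G. Contracting each set to a single vertex therefore yields K_{4} as a minor, and since treewidth is minor-monotone, tw(G) ≥ tw(K_{4}) = 3. Combining the bounds, tw(G) = 3.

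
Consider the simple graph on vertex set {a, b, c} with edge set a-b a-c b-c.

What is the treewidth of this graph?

2

A width-2 tree decomposition is:
Bags: B1 = {a, b, c}
Tree: (single bag)
A single bag containing all 3 vertices is trivially a valid decomposition of width 2. On the other hand G contains the 3-clique {a, b, c}. A clique must lie in a single bag of any decomposition, so no decomposition can have width below 2. Therefore the treewidth is 2.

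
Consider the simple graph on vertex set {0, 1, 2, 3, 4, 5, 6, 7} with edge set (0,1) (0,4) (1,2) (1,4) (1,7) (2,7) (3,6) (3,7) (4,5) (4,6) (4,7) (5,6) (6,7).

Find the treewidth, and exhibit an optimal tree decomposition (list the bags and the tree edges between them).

The largest bag has 3 vertices, giving width 2; this decomposition certifies tw(G) ≤ 2. Conversely, {1, 2, 7} is a clique of size 3, and the vertices of any clique must share a bag in every tree decomposition; so some bag has ≥ 3 vertices and tw(G) ≥ 2. Therefore the treewidth is 2.

Treewidth 2.
One optimal decomposition is:
Bags: B1 = {1, 2, 7}  B2 = {1, 4, 7}  B3 = {4, 6, 7}  B4 = {0, 1, 4}  B5 = {3, 6, 7}  B6 = {4, 5, 6}
Tree: B1–B2, B2–B3, B2–B4, B3–B5, B3–B6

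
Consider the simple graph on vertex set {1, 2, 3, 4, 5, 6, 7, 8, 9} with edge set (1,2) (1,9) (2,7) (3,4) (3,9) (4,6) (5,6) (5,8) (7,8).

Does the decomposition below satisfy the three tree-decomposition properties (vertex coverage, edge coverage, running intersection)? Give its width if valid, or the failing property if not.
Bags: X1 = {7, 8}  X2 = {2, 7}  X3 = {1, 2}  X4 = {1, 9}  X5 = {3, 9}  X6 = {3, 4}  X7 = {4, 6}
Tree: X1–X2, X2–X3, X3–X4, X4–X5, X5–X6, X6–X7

No — vertex 5 appears in no bag.

A tree decomposition must satisfy three properties: every vertex lies in some bag; for every edge, both endpoints lie together in some bag; and for every vertex, the bags containing it form a connected subtree. Here vertex 5 appears in no bag, so the decomposition is invalid.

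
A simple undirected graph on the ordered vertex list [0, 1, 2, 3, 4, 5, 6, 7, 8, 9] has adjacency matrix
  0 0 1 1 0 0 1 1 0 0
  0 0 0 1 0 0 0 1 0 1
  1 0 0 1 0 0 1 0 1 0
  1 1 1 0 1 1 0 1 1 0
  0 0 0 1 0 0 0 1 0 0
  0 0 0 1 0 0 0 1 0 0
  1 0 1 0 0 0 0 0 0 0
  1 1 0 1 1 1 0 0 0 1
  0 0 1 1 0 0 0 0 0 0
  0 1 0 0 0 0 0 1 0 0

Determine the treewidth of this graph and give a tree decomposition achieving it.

Every bag has size at most 3, so the width is 3 − 1 = 2 and tw(G) ≤ 2. For the lower bound, the 3 vertices {1, 7, 9} are pairwise adjacent, and any tree decomposition puts a clique entirely inside one bag — forcing width ≥ 2. Combining the bounds, tw(G) = 2.

Treewidth 2.
One such decomposition:
Bags: B1 = {0, 3, 7}  B2 = {3, 4, 7}  B3 = {1, 3, 7}  B4 = {0, 2, 3}  B5 = {1, 7, 9}  B6 = {3, 5, 7}  B7 = {2, 3, 8}  B8 = {0, 2, 6}
Tree: B1–B2, B1–B3, B1–B4, B3–B5, B1–B6, B4–B7, B4–B8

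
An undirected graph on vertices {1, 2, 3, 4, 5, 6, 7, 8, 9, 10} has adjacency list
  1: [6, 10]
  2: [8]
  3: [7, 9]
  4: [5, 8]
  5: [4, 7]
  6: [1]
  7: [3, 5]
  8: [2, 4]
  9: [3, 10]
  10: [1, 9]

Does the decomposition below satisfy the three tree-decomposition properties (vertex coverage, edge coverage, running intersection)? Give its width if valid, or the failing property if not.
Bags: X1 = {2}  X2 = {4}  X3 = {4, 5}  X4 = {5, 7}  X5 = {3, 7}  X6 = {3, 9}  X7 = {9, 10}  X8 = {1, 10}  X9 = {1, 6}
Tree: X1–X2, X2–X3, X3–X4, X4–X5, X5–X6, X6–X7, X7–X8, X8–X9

No — vertex 8 appears in no bag.

A tree decomposition must satisfy three properties: every vertex lies in some bag; for every edge, both endpoints lie together in some bag; and for every vertex, the bags containing it form a connected subtree. Here vertex 8 appears in no bag, so the decomposition is invalid.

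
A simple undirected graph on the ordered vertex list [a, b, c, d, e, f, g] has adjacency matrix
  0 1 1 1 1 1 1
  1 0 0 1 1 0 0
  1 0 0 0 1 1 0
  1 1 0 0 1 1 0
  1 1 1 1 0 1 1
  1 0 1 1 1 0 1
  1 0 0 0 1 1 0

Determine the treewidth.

3

A width-3 tree decomposition is:
Bags: B1 = {a, d, e, f}  B2 = {a, e, f, g}  B3 = {a, c, e, f}  B4 = {a, b, d, e}
Tree: B1–B2, B2–B3, B1–B4
Every bag has size at most 4, so the width is 4 − 1 = 3 and tw(G) ≤ 3. On the other hand G contains the 4-clique {a, d, e, f}. A clique must lie in a single bag of any decomposition, so no decomposition can have width below 3. The upper and lower bounds meet at 3, so that is the treewidth.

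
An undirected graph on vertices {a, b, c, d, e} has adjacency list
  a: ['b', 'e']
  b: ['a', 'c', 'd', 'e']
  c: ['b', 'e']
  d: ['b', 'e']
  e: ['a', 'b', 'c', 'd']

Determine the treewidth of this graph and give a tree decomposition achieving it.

Treewidth 2.
Bags: B1 = {a, b, e}  B2 = {b, d, e}  B3 = {b, c, e}
Tree: B1–B2, B1–B3

Each bag holds 3 vertices, so the decomposition has width 2, which upper-bounds the treewidth. For the lower bound, the 3 vertices {b, d, e} are pairwise adjacent, and any tree decomposition puts a clique entirely inside one bag — forcing width ≥ 2. Therefore the treewidth is 2.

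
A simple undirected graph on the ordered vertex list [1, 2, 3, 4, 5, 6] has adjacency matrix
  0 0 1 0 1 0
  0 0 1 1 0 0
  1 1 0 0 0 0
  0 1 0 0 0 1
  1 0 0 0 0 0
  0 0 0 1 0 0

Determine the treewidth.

A width-1 tree decomposition is:
Bags: B1 = {1, 5}  B2 = {1, 3}  B3 = {2, 3}  B4 = {2, 4}  B5 = {4, 6}
Tree: B1–B2, B2–B3, B3–B4, B4–B5
Each bag holds 2 vertices, so the decomposition has width 1, which upper-bounds the treewidth. Any graph with an edge has treewidth ≥ 1, and G has the edge 5–1. Hence tw(G) = 1 exactly.

1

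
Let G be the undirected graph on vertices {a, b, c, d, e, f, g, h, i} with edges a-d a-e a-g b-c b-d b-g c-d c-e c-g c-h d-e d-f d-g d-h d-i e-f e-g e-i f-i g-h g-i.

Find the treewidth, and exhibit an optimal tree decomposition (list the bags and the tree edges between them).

Every bag has size at most 4, so the width is 4 − 1 = 3 and tw(G) ≤ 3. Conversely, {c, d, e, g} is a clique of size 4, and the vertices of any clique must share a bag in every tree decomposition; so some bag has ≥ 4 vertices and tw(G) ≥ 3. Combining the bounds, tw(G) = 3.

Treewidth 3.
One optimal decomposition is:
Bags: B1 = {d, e, g, i}  B2 = {c, d, e, g}  B3 = {b, c, d, g}  B4 = {c, d, g, h}  B5 = {a, d, e, g}  B6 = {d, e, f, i}
Tree: B1–B2, B2–B3, B2–B4, B1–B5, B1–B6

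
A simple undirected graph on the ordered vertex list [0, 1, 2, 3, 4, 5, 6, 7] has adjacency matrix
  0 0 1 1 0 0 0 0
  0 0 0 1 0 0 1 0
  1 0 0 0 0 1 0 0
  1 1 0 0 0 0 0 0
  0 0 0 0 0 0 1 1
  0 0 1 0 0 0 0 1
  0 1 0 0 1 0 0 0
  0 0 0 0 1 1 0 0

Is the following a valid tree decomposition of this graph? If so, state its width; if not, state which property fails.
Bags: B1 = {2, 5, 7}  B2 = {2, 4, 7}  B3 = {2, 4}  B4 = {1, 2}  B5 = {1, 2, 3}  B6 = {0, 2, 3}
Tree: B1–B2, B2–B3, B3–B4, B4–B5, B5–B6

A tree decomposition must satisfy three properties: every vertex lies in some bag; for every edge, both endpoints lie together in some bag; and for every vertex, the bags containing it form a connected subtree. Here vertex 6 appears in no bag, so the decomposition is invalid.

No — vertex 6 appears in no bag.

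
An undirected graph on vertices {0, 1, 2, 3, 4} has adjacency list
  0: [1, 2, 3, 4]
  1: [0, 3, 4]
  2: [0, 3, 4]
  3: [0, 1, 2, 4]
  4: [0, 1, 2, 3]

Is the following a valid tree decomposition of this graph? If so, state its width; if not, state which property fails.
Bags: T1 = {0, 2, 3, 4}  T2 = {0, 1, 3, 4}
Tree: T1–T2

Yes; width 3.

Vertex coverage: the bags together contain {0, 1, 2, 3, 4}, the full vertex set. Edge coverage: each edge of G has both endpoints in at least one bag. Running intersection: for every vertex, the bags containing it form a connected subtree. All three properties hold, so this is a valid tree decomposition of width max|bag| − 1 = 3, and hence tw(G) ≤ 3.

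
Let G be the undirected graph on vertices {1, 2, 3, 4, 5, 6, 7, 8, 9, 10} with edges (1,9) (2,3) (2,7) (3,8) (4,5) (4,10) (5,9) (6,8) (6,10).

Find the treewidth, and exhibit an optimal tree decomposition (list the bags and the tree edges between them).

Treewidth 1.
One such decomposition:
Bags: B1 = {2, 7}  B2 = {2, 3}  B3 = {3, 8}  B4 = {6, 8}  B5 = {6, 10}  B6 = {4, 10}  B7 = {4, 5}  B8 = {5, 9}  B9 = {1, 9}
Tree: B1–B2, B2–B3, B3–B4, B4–B5, B5–B6, B6–B7, B7–B8, B8–B9

Every bag has size at most 2, so the width is 2 − 1 = 1 and tw(G) ≤ 1. Since G has at least one edge (e.g. 7–2), it is not an edgeless graph, so tw(G) ≥ 1. Combining the bounds, tw(G) = 1.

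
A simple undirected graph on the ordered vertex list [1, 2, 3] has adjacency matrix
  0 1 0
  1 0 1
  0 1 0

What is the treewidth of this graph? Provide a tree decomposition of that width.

Treewidth 1.
Bags: B1 = {2, 3}  B2 = {1, 2}
Tree: B1–B2

Each bag holds 2 vertices, so the decomposition has width 1, which upper-bounds the treewidth. Since G has at least one edge (e.g. 2–3), it is not an edgeless graph, so tw(G) ≥ 1. The upper and lower bounds meet at 1, so that is the treewidth.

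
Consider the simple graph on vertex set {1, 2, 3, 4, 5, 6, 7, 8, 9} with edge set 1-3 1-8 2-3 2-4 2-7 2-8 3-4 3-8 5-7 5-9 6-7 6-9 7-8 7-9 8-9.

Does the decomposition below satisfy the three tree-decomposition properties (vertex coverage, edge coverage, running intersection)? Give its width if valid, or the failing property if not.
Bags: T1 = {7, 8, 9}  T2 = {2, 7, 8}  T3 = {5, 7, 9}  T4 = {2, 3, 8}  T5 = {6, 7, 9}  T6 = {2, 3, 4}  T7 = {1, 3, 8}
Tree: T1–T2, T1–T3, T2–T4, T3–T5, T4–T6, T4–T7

Yes; width 2.

Vertex coverage: the bags together contain {1, 2, 3, 4, 5, 6, 7, 8, 9}, the full vertex set. Edge coverage: each edge of G has both endpoints in at least one bag. Running intersection: for every vertex, the bags containing it form a connected subtree. All three properties hold, so this is a valid tree decomposition of width max|bag| − 1 = 2, and hence tw(G) ≤ 2.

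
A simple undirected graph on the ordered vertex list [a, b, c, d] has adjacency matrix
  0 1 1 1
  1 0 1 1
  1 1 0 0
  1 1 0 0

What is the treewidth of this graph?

2

A width-2 tree decomposition is:
Bags: B1 = {a, b, c}  B2 = {a, b, d}
Tree: B1–B2
Every bag has size at most 3, so the width is 3 − 1 = 2 and tw(G) ≤ 2. Conversely, {a, b, d} is a clique of size 3, and the vertices of any clique must share a bag in every tree decomposition; so some bag has ≥ 3 vertices and tw(G) ≥ 2. Combining the bounds, tw(G) = 2.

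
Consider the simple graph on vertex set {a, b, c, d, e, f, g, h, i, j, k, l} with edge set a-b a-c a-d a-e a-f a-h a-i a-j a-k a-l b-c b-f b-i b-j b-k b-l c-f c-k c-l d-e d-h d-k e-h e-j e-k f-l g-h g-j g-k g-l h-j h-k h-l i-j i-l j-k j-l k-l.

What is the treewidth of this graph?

A width-4 tree decomposition is:
Bags: B1 = {a, h, j, k, l}  B2 = {a, b, j, k, l}  B3 = {a, e, h, j, k}  B4 = {a, d, e, h, k}  B5 = {a, b, c, k, l}  B6 = {a, b, i, j, l}  B7 = {a, b, c, f, l}  B8 = {g, h, j, k, l}
Tree: B1–B2, B1–B3, B3–B4, B2–B5, B2–B6, B5–B7, B1–B8
Each bag holds 5 vertices, so the decomposition has width 4, which upper-bounds the treewidth. On the other hand G contains the 5-clique {g, h, j, k, l}. A clique must lie in a single bag of any decomposition, so no decomposition can have width below 4. Therefore the treewidth is 4.

4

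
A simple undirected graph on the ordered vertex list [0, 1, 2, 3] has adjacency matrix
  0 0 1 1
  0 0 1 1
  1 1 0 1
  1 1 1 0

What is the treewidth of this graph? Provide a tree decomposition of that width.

Treewidth 2.
One optimal decomposition is:
Bags: B1 = {1, 2, 3}  B2 = {0, 2, 3}
Tree: B1–B2

Every bag has size at most 3, so the width is 3 − 1 = 2 and tw(G) ≤ 2. For the lower bound, the 3 vertices {0, 2, 3} are pairwise adjacent, and any tree decomposition puts a clique entirely inside one bag — forcing width ≥ 2. Hence tw(G) = 2 exactly.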